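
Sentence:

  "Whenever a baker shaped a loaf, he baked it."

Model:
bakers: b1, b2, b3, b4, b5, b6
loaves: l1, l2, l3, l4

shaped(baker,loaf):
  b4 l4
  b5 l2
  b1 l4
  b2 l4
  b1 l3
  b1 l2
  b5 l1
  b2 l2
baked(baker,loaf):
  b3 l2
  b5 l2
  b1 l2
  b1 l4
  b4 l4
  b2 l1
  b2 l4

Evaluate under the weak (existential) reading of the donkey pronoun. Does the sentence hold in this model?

True

"it" takes "a loaf" as antecedent — a donkey pronoun bound across the clause boundary.
Weak reading: every baker b with some shaped-loaf has at least one shaped-loaf l such that baked(b,l).
Per baker: b1:✓  b2:✓  b4:✓  b5:✓
Every baker in the restrictor has a witness.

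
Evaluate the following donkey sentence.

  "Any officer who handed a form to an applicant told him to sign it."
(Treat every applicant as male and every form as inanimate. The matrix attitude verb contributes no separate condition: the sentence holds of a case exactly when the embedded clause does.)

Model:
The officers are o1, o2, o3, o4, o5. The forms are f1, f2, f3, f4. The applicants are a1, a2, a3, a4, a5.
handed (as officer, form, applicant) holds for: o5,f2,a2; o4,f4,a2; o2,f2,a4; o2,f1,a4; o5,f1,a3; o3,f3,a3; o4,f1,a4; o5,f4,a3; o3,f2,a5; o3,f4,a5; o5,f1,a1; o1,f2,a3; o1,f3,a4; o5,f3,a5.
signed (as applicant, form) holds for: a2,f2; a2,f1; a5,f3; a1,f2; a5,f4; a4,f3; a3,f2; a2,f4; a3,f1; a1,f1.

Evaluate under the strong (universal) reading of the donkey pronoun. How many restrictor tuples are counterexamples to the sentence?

6

"him" takes "an applicant" as antecedent and "it" takes "a form"; both are donkey pronouns co-varying with the restrictor.
Strong reading: for every (o,f,a) with handed(o,f,a), signed(a,f).
Restrictor triples: (o1,f2,a3)→signed(a3,f2) ✓  (o1,f3,a4)→signed(a4,f3) ✓  (o2,f1,a4)→signed(a4,f1) ✗  (o2,f2,a4)→signed(a4,f2) ✗  (o3,f2,a5)→signed(a5,f2) ✗  (o3,f3,a3)→signed(a3,f3) ✗  (o3,f4,a5)→signed(a5,f4) ✓  (o4,f1,a4)→signed(a4,f1) ✗  (o4,f4,a2)→signed(a2,f4) ✓  (o5,f1,a1)→signed(a1,f1) ✓  (o5,f1,a3)→signed(a3,f1) ✓  (o5,f2,a2)→signed(a2,f2) ✓  (o5,f3,a5)→signed(a5,f3) ✓  (o5,f4,a3)→signed(a3,f4) ✗
Counterexamples (restrictor triples failing the scope): 6.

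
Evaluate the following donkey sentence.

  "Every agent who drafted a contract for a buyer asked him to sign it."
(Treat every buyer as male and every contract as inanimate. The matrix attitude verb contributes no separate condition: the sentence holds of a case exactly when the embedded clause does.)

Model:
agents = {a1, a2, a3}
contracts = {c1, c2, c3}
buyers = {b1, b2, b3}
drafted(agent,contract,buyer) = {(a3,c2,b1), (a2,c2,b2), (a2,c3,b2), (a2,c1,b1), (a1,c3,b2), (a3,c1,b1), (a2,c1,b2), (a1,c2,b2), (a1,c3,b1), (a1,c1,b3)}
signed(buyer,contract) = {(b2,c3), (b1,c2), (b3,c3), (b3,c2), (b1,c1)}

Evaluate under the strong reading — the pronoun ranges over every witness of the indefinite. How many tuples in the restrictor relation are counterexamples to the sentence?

5

"him" takes "a buyer" as antecedent and "it" takes "a contract"; both are donkey pronouns co-varying with the restrictor.
Strong reading: for every (a,c,b) with drafted(a,c,b), signed(b,c).
Restrictor triples: (a1,c1,b3)→signed(b3,c1) ✗  (a1,c2,b2)→signed(b2,c2) ✗  (a1,c3,b1)→signed(b1,c3) ✗  (a1,c3,b2)→signed(b2,c3) ✓  (a2,c1,b1)→signed(b1,c1) ✓  (a2,c1,b2)→signed(b2,c1) ✗  (a2,c2,b2)→signed(b2,c2) ✗  (a2,c3,b2)→signed(b2,c3) ✓  (a3,c1,b1)→signed(b1,c1) ✓  (a3,c2,b1)→signed(b1,c2) ✓
Counterexamples (restrictor triples failing the scope): 5.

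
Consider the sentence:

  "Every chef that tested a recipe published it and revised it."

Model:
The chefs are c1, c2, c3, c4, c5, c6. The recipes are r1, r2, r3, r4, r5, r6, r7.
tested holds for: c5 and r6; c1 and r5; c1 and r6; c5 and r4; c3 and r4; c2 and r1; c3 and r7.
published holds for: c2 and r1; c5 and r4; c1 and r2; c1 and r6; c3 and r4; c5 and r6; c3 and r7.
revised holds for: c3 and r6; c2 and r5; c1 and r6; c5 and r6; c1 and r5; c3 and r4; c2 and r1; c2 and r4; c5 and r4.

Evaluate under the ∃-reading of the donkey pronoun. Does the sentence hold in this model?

"it" takes "a recipe" as antecedent — a donkey pronoun bound across the clause boundary.
Weak reading: every chef c with some tested-recipe has at least one tested-recipe r such that published(c,r) ∧ revised(c,r).
Per chef: c1:✓  c2:✓  c3:✓  c5:✓
Every chef in the restrictor has a witness.

True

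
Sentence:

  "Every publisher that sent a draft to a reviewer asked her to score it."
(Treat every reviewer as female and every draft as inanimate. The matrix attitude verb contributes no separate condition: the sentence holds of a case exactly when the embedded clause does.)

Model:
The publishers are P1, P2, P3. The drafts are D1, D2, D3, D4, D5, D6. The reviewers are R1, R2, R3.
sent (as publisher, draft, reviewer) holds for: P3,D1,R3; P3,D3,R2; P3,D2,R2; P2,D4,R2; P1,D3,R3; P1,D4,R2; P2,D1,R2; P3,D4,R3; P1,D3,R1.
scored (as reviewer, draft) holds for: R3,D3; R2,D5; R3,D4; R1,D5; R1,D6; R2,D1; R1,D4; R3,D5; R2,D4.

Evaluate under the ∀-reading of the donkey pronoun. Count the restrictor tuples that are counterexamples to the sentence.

4

"her" takes "a reviewer" as antecedent and "it" takes "a draft"; both are donkey pronouns co-varying with the restrictor.
Strong reading: for every (p,d,r) with sent(p,d,r), scored(r,d).
Restrictor triples: (P1,D3,R1)→scored(R1,D3) ✗  (P1,D3,R3)→scored(R3,D3) ✓  (P1,D4,R2)→scored(R2,D4) ✓  (P2,D1,R2)→scored(R2,D1) ✓  (P2,D4,R2)→scored(R2,D4) ✓  (P3,D1,R3)→scored(R3,D1) ✗  (P3,D2,R2)→scored(R2,D2) ✗  (P3,D3,R2)→scored(R2,D3) ✗  (P3,D4,R3)→scored(R3,D4) ✓
Counterexamples (restrictor triples failing the scope): 4.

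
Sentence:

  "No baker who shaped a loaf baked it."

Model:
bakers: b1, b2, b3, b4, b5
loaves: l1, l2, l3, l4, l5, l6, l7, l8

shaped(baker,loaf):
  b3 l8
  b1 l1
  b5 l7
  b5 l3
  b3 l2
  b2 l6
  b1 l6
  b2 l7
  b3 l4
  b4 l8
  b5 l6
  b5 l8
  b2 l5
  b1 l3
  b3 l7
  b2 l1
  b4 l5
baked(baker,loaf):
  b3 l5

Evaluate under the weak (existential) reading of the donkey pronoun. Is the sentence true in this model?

"it" takes "a loaf" as antecedent — a donkey pronoun bound across the clause boundary.
Truth condition: for no (b,l) with shaped(b,l) does baked(b,l) hold.
Restrictor pairs — does the scope hold? (b1,l1):fails  (b1,l3):fails  (b1,l6):fails  (b2,l1):fails  (b2,l5):fails  (b2,l6):fails  (b2,l7):fails  (b3,l2):fails  (b3,l4):fails  (b3,l7):fails  (b3,l8):fails  (b4,l5):fails  (b4,l8):fails  (b5,l3):fails  (b5,l6):fails  (b5,l7):fails  (b5,l8):fails
Scope holds for no restrictor pair, so the sentence is true.

True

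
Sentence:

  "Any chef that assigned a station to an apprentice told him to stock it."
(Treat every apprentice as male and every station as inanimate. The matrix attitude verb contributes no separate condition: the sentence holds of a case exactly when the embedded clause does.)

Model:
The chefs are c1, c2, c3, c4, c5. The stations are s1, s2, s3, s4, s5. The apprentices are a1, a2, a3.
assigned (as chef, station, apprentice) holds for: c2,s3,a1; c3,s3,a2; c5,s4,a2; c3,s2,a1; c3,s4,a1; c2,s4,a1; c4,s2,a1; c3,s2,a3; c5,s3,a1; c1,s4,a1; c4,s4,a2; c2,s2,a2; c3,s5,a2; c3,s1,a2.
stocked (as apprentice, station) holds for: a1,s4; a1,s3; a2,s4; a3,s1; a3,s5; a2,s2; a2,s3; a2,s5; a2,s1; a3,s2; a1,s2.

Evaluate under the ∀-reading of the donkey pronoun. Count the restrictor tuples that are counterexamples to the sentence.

"him" takes "an apprentice" as antecedent and "it" takes "a station"; both are donkey pronouns co-varying with the restrictor.
Strong reading: for every (c,s,a) with assigned(c,s,a), stocked(a,s).
Restrictor triples: (c1,s4,a1)→stocked(a1,s4) ✓  (c2,s2,a2)→stocked(a2,s2) ✓  (c2,s3,a1)→stocked(a1,s3) ✓  (c2,s4,a1)→stocked(a1,s4) ✓  (c3,s1,a2)→stocked(a2,s1) ✓  (c3,s2,a1)→stocked(a1,s2) ✓  (c3,s2,a3)→stocked(a3,s2) ✓  (c3,s3,a2)→stocked(a2,s3) ✓  (c3,s4,a1)→stocked(a1,s4) ✓  (c3,s5,a2)→stocked(a2,s5) ✓  (c4,s2,a1)→stocked(a1,s2) ✓  (c4,s4,a2)→stocked(a2,s4) ✓  (c5,s3,a1)→stocked(a1,s3) ✓  (c5,s4,a2)→stocked(a2,s4) ✓
Counterexamples (restrictor triples failing the scope): 0.

0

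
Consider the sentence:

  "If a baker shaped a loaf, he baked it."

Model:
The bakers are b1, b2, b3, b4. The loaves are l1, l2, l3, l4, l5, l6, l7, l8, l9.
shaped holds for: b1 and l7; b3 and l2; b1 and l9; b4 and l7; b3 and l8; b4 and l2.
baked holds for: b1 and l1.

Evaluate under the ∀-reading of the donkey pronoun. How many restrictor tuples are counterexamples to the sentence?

"it" takes "a loaf" as antecedent — a donkey pronoun bound across the clause boundary.
Strong reading: for every (b,l) with shaped(b,l), baked(b,l).
Restrictor pairs: (b1,l7) ✗  (b1,l9) ✗  (b3,l2) ✗  (b3,l8) ✗  (b4,l2) ✗  (b4,l7) ✗
Counterexamples (restrictor pairs failing the scope): 6.

6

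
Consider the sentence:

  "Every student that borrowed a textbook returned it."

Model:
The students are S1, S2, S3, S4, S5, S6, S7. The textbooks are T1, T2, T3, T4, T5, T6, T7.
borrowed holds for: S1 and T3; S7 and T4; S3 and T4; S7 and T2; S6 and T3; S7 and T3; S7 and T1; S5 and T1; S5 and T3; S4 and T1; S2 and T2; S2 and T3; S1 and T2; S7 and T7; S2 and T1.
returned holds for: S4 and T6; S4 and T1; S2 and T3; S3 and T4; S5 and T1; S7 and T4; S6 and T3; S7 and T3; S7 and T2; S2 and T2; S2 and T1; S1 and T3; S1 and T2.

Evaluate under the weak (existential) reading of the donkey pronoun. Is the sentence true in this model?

"it" takes "a textbook" as antecedent — a donkey pronoun bound across the clause boundary.
Weak reading: every student s with some borrowed-textbook has at least one borrowed-textbook t such that returned(s,t).
Per student: S1:✓  S2:✓  S3:✓  S4:✓  S5:✓  S6:✓  S7:✓
Every student in the restrictor has a witness.

True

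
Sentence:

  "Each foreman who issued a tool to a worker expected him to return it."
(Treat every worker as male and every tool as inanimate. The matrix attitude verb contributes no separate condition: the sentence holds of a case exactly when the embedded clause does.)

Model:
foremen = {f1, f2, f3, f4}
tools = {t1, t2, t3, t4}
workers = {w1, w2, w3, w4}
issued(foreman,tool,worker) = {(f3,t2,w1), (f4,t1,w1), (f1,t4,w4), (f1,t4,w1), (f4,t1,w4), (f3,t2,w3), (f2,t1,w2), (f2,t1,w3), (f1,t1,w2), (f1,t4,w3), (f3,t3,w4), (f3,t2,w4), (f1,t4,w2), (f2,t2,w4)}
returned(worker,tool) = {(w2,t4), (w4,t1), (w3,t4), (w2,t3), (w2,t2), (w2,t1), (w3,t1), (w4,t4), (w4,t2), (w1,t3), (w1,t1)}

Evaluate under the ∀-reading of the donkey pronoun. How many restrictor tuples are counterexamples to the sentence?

"him" takes "a worker" as antecedent and "it" takes "a tool"; both are donkey pronouns co-varying with the restrictor.
Strong reading: for every (f,t,w) with issued(f,t,w), returned(w,t).
Restrictor triples: (f1,t1,w2)→returned(w2,t1) ✓  (f1,t4,w1)→returned(w1,t4) ✗  (f1,t4,w2)→returned(w2,t4) ✓  (f1,t4,w3)→returned(w3,t4) ✓  (f1,t4,w4)→returned(w4,t4) ✓  (f2,t1,w2)→returned(w2,t1) ✓  (f2,t1,w3)→returned(w3,t1) ✓  (f2,t2,w4)→returned(w4,t2) ✓  (f3,t2,w1)→returned(w1,t2) ✗  (f3,t2,w3)→returned(w3,t2) ✗  (f3,t2,w4)→returned(w4,t2) ✓  (f3,t3,w4)→returned(w4,t3) ✗  (f4,t1,w1)→returned(w1,t1) ✓  (f4,t1,w4)→returned(w4,t1) ✓
Counterexamples (restrictor triples failing the scope): 4.

4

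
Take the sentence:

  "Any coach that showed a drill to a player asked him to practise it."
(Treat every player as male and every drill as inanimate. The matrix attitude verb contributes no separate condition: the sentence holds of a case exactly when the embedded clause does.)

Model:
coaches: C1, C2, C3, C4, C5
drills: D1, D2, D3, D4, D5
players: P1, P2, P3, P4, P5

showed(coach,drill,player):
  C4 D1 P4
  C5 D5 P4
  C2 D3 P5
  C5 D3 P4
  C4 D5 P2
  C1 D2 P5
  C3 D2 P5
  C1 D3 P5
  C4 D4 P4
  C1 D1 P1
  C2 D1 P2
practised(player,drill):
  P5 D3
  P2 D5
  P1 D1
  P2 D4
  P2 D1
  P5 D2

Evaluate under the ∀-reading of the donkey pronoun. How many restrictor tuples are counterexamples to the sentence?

4

"him" takes "a player" as antecedent and "it" takes "a drill"; both are donkey pronouns co-varying with the restrictor.
Strong reading: for every (c,d,p) with showed(c,d,p), practised(p,d).
Restrictor triples: (C1,D1,P1)→practised(P1,D1) ✓  (C1,D2,P5)→practised(P5,D2) ✓  (C1,D3,P5)→practised(P5,D3) ✓  (C2,D1,P2)→practised(P2,D1) ✓  (C2,D3,P5)→practised(P5,D3) ✓  (C3,D2,P5)→practised(P5,D2) ✓  (C4,D1,P4)→practised(P4,D1) ✗  (C4,D4,P4)→practised(P4,D4) ✗  (C4,D5,P2)→practised(P2,D5) ✓  (C5,D3,P4)→practised(P4,D3) ✗  (C5,D5,P4)→practised(P4,D5) ✗
Counterexamples (restrictor triples failing the scope): 4.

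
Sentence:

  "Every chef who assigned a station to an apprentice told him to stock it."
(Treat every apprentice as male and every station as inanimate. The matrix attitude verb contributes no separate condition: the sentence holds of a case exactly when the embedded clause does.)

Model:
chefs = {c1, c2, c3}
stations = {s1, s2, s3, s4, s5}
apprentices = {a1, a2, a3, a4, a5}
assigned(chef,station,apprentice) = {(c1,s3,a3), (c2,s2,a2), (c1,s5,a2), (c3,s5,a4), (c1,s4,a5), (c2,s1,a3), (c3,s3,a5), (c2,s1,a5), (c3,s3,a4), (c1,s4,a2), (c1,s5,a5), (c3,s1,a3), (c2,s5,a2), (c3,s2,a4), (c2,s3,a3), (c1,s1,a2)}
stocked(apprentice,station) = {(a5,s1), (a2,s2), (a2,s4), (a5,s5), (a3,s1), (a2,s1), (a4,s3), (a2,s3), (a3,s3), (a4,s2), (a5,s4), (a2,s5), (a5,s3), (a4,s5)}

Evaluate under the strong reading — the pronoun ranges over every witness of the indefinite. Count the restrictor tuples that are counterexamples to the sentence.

0

"him" takes "an apprentice" as antecedent and "it" takes "a station"; both are donkey pronouns co-varying with the restrictor.
Strong reading: for every (c,s,a) with assigned(c,s,a), stocked(a,s).
Restrictor triples: (c1,s1,a2)→stocked(a2,s1) ✓  (c1,s3,a3)→stocked(a3,s3) ✓  (c1,s4,a2)→stocked(a2,s4) ✓  (c1,s4,a5)→stocked(a5,s4) ✓  (c1,s5,a2)→stocked(a2,s5) ✓  (c1,s5,a5)→stocked(a5,s5) ✓  (c2,s1,a3)→stocked(a3,s1) ✓  (c2,s1,a5)→stocked(a5,s1) ✓  (c2,s2,a2)→stocked(a2,s2) ✓  (c2,s3,a3)→stocked(a3,s3) ✓  (c2,s5,a2)→stocked(a2,s5) ✓  (c3,s1,a3)→stocked(a3,s1) ✓  (c3,s2,a4)→stocked(a4,s2) ✓  (c3,s3,a4)→stocked(a4,s3) ✓  (c3,s3,a5)→stocked(a5,s3) ✓  (c3,s5,a4)→stocked(a4,s5) ✓
Counterexamples (restrictor triples failing the scope): 0.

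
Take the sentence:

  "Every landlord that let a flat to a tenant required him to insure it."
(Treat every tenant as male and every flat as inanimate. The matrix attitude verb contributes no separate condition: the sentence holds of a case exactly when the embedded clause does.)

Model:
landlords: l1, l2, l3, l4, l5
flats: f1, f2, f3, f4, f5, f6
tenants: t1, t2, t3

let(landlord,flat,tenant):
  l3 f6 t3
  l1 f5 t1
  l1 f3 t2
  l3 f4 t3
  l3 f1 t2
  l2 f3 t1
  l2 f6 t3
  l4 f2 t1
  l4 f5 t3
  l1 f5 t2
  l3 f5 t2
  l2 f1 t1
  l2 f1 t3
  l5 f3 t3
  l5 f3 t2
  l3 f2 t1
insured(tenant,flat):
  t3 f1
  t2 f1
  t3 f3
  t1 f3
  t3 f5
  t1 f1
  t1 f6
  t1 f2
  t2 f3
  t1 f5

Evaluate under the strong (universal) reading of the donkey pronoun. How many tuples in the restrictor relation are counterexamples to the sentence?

5

"him" takes "a tenant" as antecedent and "it" takes "a flat"; both are donkey pronouns co-varying with the restrictor.
Strong reading: for every (l,f,t) with let(l,f,t), insured(t,f).
Restrictor triples: (l1,f3,t2)→insured(t2,f3) ✓  (l1,f5,t1)→insured(t1,f5) ✓  (l1,f5,t2)→insured(t2,f5) ✗  (l2,f1,t1)→insured(t1,f1) ✓  (l2,f1,t3)→insured(t3,f1) ✓  (l2,f3,t1)→insured(t1,f3) ✓  (l2,f6,t3)→insured(t3,f6) ✗  (l3,f1,t2)→insured(t2,f1) ✓  (l3,f2,t1)→insured(t1,f2) ✓  (l3,f4,t3)→insured(t3,f4) ✗  (l3,f5,t2)→insured(t2,f5) ✗  (l3,f6,t3)→insured(t3,f6) ✗  (l4,f2,t1)→insured(t1,f2) ✓  (l4,f5,t3)→insured(t3,f5) ✓  (l5,f3,t2)→insured(t2,f3) ✓  (l5,f3,t3)→insured(t3,f3) ✓
Counterexamples (restrictor triples failing the scope): 5.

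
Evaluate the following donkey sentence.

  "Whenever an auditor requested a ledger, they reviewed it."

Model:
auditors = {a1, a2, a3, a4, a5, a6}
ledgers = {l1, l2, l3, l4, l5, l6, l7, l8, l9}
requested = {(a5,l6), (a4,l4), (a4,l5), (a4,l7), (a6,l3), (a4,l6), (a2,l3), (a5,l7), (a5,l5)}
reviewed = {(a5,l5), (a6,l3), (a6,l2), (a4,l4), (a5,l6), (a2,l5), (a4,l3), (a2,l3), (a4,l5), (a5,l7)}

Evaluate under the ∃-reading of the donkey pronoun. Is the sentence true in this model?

"it" takes "a ledger" as antecedent — a donkey pronoun bound across the clause boundary.
Weak reading: every auditor a with some requested-ledger has at least one requested-ledger l such that reviewed(a,l).
Per auditor: a2:✓  a4:✓  a5:✓  a6:✓
Every auditor in the restrictor has a witness.

True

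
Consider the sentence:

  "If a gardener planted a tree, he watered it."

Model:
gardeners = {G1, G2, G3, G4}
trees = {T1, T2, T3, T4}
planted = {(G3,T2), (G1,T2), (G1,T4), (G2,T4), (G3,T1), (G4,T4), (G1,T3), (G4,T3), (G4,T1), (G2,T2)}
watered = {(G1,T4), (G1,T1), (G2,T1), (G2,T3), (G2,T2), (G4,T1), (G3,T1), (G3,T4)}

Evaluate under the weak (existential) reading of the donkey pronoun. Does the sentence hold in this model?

True

"it" takes "a tree" as antecedent — a donkey pronoun bound across the clause boundary.
Weak reading: every gardener g with some planted-tree has at least one planted-tree t such that watered(g,t).
Per gardener: G1:✓  G2:✓  G3:✓  G4:✓
Every gardener in the restrictor has a witness.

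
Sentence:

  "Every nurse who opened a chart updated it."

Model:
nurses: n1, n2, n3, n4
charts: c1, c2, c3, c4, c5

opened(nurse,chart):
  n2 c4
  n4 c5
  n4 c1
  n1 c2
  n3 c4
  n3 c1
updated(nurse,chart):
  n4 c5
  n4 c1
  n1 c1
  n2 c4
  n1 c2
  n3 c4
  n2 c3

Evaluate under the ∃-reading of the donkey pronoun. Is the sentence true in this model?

"it" takes "a chart" as antecedent — a donkey pronoun bound across the clause boundary.
Weak reading: every nurse n with some opened-chart has at least one opened-chart c such that updated(n,c).
Per nurse: n1:✓  n2:✓  n3:✓  n4:✓
Every nurse in the restrictor has a witness.

True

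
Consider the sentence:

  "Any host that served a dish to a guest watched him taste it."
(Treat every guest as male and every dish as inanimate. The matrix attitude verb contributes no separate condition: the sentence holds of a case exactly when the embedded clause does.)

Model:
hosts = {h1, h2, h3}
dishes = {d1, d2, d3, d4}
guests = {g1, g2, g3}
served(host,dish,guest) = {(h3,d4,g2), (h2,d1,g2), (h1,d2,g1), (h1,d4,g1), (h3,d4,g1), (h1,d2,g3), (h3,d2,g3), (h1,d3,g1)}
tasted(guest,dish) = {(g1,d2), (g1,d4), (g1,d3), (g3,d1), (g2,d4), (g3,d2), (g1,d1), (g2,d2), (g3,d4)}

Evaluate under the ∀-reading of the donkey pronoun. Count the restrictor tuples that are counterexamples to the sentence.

"him" takes "a guest" as antecedent and "it" takes "a dish"; both are donkey pronouns co-varying with the restrictor.
Strong reading: for every (h,d,g) with served(h,d,g), tasted(g,d).
Restrictor triples: (h1,d2,g1)→tasted(g1,d2) ✓  (h1,d2,g3)→tasted(g3,d2) ✓  (h1,d3,g1)→tasted(g1,d3) ✓  (h1,d4,g1)→tasted(g1,d4) ✓  (h2,d1,g2)→tasted(g2,d1) ✗  (h3,d2,g3)→tasted(g3,d2) ✓  (h3,d4,g1)→tasted(g1,d4) ✓  (h3,d4,g2)→tasted(g2,d4) ✓
Counterexamples (restrictor triples failing the scope): 1.

1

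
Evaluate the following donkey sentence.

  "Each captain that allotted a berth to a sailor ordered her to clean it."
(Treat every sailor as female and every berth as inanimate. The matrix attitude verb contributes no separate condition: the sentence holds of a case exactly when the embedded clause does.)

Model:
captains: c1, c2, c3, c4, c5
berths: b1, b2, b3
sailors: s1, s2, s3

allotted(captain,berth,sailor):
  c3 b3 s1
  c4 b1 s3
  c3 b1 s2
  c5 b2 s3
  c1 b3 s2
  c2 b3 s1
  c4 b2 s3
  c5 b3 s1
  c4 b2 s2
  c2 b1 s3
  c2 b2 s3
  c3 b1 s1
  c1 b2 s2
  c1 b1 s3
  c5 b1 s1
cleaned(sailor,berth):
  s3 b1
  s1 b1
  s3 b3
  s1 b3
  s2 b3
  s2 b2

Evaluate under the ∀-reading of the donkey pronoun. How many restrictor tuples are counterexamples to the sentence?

4

"her" takes "a sailor" as antecedent and "it" takes "a berth"; both are donkey pronouns co-varying with the restrictor.
Strong reading: for every (c,b,s) with allotted(c,b,s), cleaned(s,b).
Restrictor triples: (c1,b1,s3)→cleaned(s3,b1) ✓  (c1,b2,s2)→cleaned(s2,b2) ✓  (c1,b3,s2)→cleaned(s2,b3) ✓  (c2,b1,s3)→cleaned(s3,b1) ✓  (c2,b2,s3)→cleaned(s3,b2) ✗  (c2,b3,s1)→cleaned(s1,b3) ✓  (c3,b1,s1)→cleaned(s1,b1) ✓  (c3,b1,s2)→cleaned(s2,b1) ✗  (c3,b3,s1)→cleaned(s1,b3) ✓  (c4,b1,s3)→cleaned(s3,b1) ✓  (c4,b2,s2)→cleaned(s2,b2) ✓  (c4,b2,s3)→cleaned(s3,b2) ✗  (c5,b1,s1)→cleaned(s1,b1) ✓  (c5,b2,s3)→cleaned(s3,b2) ✗  (c5,b3,s1)→cleaned(s1,b3) ✓
Counterexamples (restrictor triples failing the scope): 4.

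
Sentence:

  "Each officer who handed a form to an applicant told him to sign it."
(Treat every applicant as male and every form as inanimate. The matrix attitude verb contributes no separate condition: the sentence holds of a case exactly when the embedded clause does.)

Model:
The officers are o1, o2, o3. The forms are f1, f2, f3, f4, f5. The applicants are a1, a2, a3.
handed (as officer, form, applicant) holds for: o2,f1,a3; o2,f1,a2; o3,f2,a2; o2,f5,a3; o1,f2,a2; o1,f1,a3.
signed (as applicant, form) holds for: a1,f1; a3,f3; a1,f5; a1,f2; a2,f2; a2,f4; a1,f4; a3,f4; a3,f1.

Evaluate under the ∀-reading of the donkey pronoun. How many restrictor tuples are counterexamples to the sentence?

"him" takes "an applicant" as antecedent and "it" takes "a form"; both are donkey pronouns co-varying with the restrictor.
Strong reading: for every (o,f,a) with handed(o,f,a), signed(a,f).
Restrictor triples: (o1,f1,a3)→signed(a3,f1) ✓  (o1,f2,a2)→signed(a2,f2) ✓  (o2,f1,a2)→signed(a2,f1) ✗  (o2,f1,a3)→signed(a3,f1) ✓  (o2,f5,a3)→signed(a3,f5) ✗  (o3,f2,a2)→signed(a2,f2) ✓
Counterexamples (restrictor triples failing the scope): 2.

2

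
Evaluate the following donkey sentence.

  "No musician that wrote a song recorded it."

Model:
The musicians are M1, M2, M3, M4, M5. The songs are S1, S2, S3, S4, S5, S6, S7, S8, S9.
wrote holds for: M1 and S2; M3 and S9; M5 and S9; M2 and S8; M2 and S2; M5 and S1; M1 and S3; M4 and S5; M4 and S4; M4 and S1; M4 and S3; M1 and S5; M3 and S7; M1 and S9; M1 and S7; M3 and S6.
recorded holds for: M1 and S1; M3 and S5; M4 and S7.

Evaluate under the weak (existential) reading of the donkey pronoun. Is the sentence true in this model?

"it" takes "a song" as antecedent — a donkey pronoun bound across the clause boundary.
Truth condition: for no (m,s) with wrote(m,s) does recorded(m,s) hold.
Restrictor pairs — does the scope hold? (M1,S2):fails  (M1,S3):fails  (M1,S5):fails  (M1,S7):fails  (M1,S9):fails  (M2,S2):fails  (M2,S8):fails  (M3,S6):fails  (M3,S7):fails  (M3,S9):fails  (M4,S1):fails  (M4,S3):fails  (M4,S4):fails  (M4,S5):fails  (M5,S1):fails  (M5,S9):fails
Scope holds for no restrictor pair, so the sentence is true.

True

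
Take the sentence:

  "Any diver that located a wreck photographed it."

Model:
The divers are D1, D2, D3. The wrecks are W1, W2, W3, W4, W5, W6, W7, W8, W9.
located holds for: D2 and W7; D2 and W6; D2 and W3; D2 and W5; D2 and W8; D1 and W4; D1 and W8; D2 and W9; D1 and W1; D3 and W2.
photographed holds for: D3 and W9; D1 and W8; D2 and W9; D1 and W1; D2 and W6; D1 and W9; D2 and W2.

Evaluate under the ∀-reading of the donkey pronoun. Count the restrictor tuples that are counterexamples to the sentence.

"it" takes "a wreck" as antecedent — a donkey pronoun bound across the clause boundary.
Strong reading: for every (d,w) with located(d,w), photographed(d,w).
Restrictor pairs: (D1,W1) ✓  (D1,W4) ✗  (D1,W8) ✓  (D2,W3) ✗  (D2,W5) ✗  (D2,W6) ✓  (D2,W7) ✗  (D2,W8) ✗  (D2,W9) ✓  (D3,W2) ✗
Counterexamples (restrictor pairs failing the scope): 6.

6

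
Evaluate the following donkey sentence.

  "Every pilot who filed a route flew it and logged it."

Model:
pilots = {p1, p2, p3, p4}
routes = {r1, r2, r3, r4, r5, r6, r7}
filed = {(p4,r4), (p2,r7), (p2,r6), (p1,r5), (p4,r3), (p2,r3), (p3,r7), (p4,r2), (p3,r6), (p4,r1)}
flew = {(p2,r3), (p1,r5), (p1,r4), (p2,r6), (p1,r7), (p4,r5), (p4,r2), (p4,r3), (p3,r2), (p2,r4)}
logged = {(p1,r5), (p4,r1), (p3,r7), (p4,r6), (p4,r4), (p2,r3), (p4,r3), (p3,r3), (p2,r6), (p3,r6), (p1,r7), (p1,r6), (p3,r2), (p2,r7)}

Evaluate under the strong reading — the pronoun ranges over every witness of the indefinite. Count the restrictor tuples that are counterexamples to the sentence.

"it" takes "a route" as antecedent — a donkey pronoun bound across the clause boundary.
Strong reading: for every (p,r) with filed(p,r), flew(p,r) ∧ logged(p,r).
Restrictor pairs: (p1,r5) ✓  (p2,r3) ✓  (p2,r6) ✓  (p2,r7) ✗  (p3,r6) ✗  (p3,r7) ✗  (p4,r1) ✗  (p4,r2) ✗  (p4,r3) ✓  (p4,r4) ✗
Counterexamples (restrictor pairs failing the scope): 6.

6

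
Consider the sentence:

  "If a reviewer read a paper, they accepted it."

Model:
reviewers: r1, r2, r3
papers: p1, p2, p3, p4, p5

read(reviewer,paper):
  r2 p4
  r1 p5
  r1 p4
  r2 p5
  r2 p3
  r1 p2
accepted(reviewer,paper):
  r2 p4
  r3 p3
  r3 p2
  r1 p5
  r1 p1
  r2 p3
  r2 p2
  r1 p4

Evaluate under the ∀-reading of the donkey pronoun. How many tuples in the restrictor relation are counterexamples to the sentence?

"it" takes "a paper" as antecedent — a donkey pronoun bound across the clause boundary.
Strong reading: for every (r,p) with read(r,p), accepted(r,p).
Restrictor pairs: (r1,p2) ✗  (r1,p4) ✓  (r1,p5) ✓  (r2,p3) ✓  (r2,p4) ✓  (r2,p5) ✗
Counterexamples (restrictor pairs failing the scope): 2.

2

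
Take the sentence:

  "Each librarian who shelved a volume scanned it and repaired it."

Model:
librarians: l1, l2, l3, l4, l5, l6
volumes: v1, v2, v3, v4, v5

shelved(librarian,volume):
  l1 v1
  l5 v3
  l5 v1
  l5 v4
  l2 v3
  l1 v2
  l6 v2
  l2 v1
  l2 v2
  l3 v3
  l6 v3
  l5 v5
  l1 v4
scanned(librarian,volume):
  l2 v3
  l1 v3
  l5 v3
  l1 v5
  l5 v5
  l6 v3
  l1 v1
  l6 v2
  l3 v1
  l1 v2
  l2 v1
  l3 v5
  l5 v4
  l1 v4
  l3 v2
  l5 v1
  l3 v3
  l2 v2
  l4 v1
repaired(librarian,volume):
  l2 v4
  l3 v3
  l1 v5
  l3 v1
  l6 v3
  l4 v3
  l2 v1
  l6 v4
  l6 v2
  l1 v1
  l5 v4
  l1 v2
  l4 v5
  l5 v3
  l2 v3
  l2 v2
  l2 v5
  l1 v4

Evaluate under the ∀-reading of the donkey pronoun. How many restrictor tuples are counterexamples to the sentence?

"it" takes "a volume" as antecedent — a donkey pronoun bound across the clause boundary.
Strong reading: for every (l,v) with shelved(l,v), scanned(l,v) ∧ repaired(l,v).
Restrictor pairs: (l1,v1) ✓  (l1,v2) ✓  (l1,v4) ✓  (l2,v1) ✓  (l2,v2) ✓  (l2,v3) ✓  (l3,v3) ✓  (l5,v1) ✗  (l5,v3) ✓  (l5,v4) ✓  (l5,v5) ✗  (l6,v2) ✓  (l6,v3) ✓
Counterexamples (restrictor pairs failing the scope): 2.

2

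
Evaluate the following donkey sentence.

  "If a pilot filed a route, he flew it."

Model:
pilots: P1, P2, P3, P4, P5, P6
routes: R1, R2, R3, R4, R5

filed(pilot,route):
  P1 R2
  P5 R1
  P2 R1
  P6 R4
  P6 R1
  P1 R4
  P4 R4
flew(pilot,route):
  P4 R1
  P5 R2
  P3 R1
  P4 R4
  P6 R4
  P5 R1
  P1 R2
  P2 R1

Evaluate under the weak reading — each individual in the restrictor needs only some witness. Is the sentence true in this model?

True

"it" takes "a route" as antecedent — a donkey pronoun bound across the clause boundary.
Weak reading: every pilot p with some filed-route has at least one filed-route r such that flew(p,r).
Per pilot: P1:✓  P2:✓  P4:✓  P5:✓  P6:✓
Every pilot in the restrictor has a witness.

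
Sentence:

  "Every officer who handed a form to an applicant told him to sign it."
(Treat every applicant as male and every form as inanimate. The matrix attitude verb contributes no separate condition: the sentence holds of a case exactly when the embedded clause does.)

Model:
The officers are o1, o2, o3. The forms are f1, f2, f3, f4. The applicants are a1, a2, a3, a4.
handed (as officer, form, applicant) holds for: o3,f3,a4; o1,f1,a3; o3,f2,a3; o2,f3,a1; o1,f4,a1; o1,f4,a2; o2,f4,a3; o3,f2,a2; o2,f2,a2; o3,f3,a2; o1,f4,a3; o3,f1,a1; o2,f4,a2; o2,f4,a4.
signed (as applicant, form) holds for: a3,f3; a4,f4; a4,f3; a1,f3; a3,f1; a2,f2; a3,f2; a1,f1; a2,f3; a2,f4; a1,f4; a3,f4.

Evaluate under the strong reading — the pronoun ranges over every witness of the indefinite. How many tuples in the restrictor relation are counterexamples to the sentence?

"him" takes "an applicant" as antecedent and "it" takes "a form"; both are donkey pronouns co-varying with the restrictor.
Strong reading: for every (o,f,a) with handed(o,f,a), signed(a,f).
Restrictor triples: (o1,f1,a3)→signed(a3,f1) ✓  (o1,f4,a1)→signed(a1,f4) ✓  (o1,f4,a2)→signed(a2,f4) ✓  (o1,f4,a3)→signed(a3,f4) ✓  (o2,f2,a2)→signed(a2,f2) ✓  (o2,f3,a1)→signed(a1,f3) ✓  (o2,f4,a2)→signed(a2,f4) ✓  (o2,f4,a3)→signed(a3,f4) ✓  (o2,f4,a4)→signed(a4,f4) ✓  (o3,f1,a1)→signed(a1,f1) ✓  (o3,f2,a2)→signed(a2,f2) ✓  (o3,f2,a3)→signed(a3,f2) ✓  (o3,f3,a2)→signed(a2,f3) ✓  (o3,f3,a4)→signed(a4,f3) ✓
Counterexamples (restrictor triples failing the scope): 0.

0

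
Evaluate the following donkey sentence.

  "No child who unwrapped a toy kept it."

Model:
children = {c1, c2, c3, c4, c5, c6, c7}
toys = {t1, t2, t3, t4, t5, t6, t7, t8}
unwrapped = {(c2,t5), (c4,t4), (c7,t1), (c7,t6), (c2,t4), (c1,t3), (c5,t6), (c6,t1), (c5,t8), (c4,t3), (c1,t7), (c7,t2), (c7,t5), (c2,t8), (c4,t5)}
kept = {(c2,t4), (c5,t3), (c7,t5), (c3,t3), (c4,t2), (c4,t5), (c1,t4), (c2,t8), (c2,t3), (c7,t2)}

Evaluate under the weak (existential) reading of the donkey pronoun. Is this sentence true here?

"it" takes "a toy" as antecedent — a donkey pronoun bound across the clause boundary.
Truth condition: for no (c,t) with unwrapped(c,t) does kept(c,t) hold.
Restrictor pairs — does the scope hold? (c1,t3):fails  (c1,t7):fails  (c2,t4):holds  (c2,t5):fails  (c2,t8):holds  (c4,t3):fails  (c4,t4):fails  (c4,t5):holds  (c5,t6):fails  (c5,t8):fails  (c6,t1):fails  (c7,t1):fails  (c7,t2):holds  (c7,t5):holds  (c7,t6):fails
Scope holds for 5 pair(s), so the sentence is false.

False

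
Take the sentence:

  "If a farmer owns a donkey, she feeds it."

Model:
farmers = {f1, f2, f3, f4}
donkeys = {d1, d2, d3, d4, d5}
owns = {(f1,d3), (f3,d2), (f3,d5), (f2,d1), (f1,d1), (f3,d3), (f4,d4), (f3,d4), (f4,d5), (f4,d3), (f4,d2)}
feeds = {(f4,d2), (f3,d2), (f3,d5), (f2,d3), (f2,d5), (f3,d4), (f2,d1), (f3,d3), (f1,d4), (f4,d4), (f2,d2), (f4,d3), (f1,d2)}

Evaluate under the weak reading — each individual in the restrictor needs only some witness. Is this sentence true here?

"it" takes "a donkey" as antecedent — a donkey pronoun bound across the clause boundary.
Weak reading: every farmer f with some owns-donkey has at least one owns-donkey d such that feeds(f,d).
Per farmer: f1:✗  f2:✓  f3:✓  f4:✓
f1 has no witness among its owns-donkeys.

False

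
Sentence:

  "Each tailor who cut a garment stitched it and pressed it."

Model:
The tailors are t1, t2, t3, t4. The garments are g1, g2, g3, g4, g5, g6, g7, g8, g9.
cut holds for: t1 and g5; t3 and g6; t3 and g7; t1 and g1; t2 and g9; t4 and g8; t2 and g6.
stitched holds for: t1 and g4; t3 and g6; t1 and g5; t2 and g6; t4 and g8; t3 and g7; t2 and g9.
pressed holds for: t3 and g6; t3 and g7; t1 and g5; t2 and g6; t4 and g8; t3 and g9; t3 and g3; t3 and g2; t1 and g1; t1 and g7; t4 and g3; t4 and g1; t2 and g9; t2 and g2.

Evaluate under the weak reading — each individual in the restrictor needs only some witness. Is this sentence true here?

"it" takes "a garment" as antecedent — a donkey pronoun bound across the clause boundary.
Weak reading: every tailor t with some cut-garment has at least one cut-garment g such that stitched(t,g) ∧ pressed(t,g).
Per tailor: t1:✓  t2:✓  t3:✓  t4:✓
Every tailor in the restrictor has a witness.

True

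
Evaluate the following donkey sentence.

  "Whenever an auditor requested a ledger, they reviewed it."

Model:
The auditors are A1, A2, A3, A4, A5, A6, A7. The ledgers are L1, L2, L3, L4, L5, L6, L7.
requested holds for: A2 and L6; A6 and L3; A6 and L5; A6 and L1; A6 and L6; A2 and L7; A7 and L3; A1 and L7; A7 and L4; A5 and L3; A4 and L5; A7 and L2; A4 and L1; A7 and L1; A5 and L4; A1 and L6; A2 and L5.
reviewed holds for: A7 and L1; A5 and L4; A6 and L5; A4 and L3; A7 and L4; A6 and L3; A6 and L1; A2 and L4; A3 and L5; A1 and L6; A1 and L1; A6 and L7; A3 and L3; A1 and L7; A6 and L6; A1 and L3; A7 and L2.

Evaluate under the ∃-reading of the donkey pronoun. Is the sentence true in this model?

False

"it" takes "a ledger" as antecedent — a donkey pronoun bound across the clause boundary.
Weak reading: every auditor a with some requested-ledger has at least one requested-ledger l such that reviewed(a,l).
Per auditor: A1:✓  A2:✗  A4:✗  A5:✓  A6:✓  A7:✓
A2 has no witness among its requested-ledgers.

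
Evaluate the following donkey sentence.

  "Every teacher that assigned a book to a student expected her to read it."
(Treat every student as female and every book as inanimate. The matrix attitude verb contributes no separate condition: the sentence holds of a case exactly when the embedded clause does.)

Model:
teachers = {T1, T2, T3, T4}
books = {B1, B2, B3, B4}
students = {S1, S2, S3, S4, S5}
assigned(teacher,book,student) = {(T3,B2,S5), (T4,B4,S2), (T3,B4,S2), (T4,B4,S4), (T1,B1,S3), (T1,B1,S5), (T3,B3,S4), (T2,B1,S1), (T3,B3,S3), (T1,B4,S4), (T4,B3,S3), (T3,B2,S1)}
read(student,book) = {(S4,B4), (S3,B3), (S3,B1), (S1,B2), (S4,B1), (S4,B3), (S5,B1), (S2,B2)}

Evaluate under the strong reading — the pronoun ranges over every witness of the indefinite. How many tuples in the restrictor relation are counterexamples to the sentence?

"her" takes "a student" as antecedent and "it" takes "a book"; both are donkey pronouns co-varying with the restrictor.
Strong reading: for every (t,b,s) with assigned(t,b,s), read(s,b).
Restrictor triples: (T1,B1,S3)→read(S3,B1) ✓  (T1,B1,S5)→read(S5,B1) ✓  (T1,B4,S4)→read(S4,B4) ✓  (T2,B1,S1)→read(S1,B1) ✗  (T3,B2,S1)→read(S1,B2) ✓  (T3,B2,S5)→read(S5,B2) ✗  (T3,B3,S3)→read(S3,B3) ✓  (T3,B3,S4)→read(S4,B3) ✓  (T3,B4,S2)→read(S2,B4) ✗  (T4,B3,S3)→read(S3,B3) ✓  (T4,B4,S2)→read(S2,B4) ✗  (T4,B4,S4)→read(S4,B4) ✓
Counterexamples (restrictor triples failing the scope): 4.

4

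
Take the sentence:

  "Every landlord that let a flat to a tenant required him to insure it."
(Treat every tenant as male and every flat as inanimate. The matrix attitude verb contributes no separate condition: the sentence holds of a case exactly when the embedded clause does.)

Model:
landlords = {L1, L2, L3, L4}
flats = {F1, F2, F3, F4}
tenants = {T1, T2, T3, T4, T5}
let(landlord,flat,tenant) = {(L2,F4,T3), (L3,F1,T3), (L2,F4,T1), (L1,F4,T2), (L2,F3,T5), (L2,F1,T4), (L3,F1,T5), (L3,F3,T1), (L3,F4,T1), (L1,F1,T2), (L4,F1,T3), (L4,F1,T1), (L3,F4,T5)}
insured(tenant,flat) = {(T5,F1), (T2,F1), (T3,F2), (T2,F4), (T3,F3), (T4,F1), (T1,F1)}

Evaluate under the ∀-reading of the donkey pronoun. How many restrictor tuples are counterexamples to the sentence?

8

"him" takes "a tenant" as antecedent and "it" takes "a flat"; both are donkey pronouns co-varying with the restrictor.
Strong reading: for every (l,f,t) with let(l,f,t), insured(t,f).
Restrictor triples: (L1,F1,T2)→insured(T2,F1) ✓  (L1,F4,T2)→insured(T2,F4) ✓  (L2,F1,T4)→insured(T4,F1) ✓  (L2,F3,T5)→insured(T5,F3) ✗  (L2,F4,T1)→insured(T1,F4) ✗  (L2,F4,T3)→insured(T3,F4) ✗  (L3,F1,T3)→insured(T3,F1) ✗  (L3,F1,T5)→insured(T5,F1) ✓  (L3,F3,T1)→insured(T1,F3) ✗  (L3,F4,T1)→insured(T1,F4) ✗  (L3,F4,T5)→insured(T5,F4) ✗  (L4,F1,T1)→insured(T1,F1) ✓  (L4,F1,T3)→insured(T3,F1) ✗
Counterexamples (restrictor triples failing the scope): 8.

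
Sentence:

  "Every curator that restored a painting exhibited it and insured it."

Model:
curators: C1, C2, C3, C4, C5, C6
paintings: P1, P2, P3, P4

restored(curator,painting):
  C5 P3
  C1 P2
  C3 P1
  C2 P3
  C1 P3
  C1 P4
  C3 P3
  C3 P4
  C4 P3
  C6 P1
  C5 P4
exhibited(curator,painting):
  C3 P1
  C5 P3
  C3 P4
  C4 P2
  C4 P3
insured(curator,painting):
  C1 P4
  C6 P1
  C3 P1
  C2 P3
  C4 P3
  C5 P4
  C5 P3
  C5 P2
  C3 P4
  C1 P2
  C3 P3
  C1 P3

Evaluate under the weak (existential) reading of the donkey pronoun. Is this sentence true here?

"it" takes "a painting" as antecedent — a donkey pronoun bound across the clause boundary.
Weak reading: every curator c with some restored-painting has at least one restored-painting p such that exhibited(c,p) ∧ insured(c,p).
Per curator: C1:✗  C2:✗  C3:✓  C4:✓  C5:✓  C6:✗
C1 has no witness among its restored-paintings.

False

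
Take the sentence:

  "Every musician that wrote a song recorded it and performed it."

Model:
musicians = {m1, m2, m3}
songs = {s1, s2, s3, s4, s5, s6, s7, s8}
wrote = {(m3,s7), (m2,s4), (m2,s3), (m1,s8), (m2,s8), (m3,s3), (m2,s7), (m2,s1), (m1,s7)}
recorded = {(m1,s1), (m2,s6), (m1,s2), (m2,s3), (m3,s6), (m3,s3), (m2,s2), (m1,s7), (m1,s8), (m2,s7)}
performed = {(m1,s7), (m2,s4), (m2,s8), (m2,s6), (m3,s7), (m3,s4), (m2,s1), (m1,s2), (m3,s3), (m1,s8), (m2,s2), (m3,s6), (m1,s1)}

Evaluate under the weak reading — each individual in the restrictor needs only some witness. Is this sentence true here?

"it" takes "a song" as antecedent — a donkey pronoun bound across the clause boundary.
Weak reading: every musician m with some wrote-song has at least one wrote-song s such that recorded(m,s) ∧ performed(m,s).
Per musician: m1:✓  m2:✗  m3:✓
m2 has no witness among its wrote-songs.

False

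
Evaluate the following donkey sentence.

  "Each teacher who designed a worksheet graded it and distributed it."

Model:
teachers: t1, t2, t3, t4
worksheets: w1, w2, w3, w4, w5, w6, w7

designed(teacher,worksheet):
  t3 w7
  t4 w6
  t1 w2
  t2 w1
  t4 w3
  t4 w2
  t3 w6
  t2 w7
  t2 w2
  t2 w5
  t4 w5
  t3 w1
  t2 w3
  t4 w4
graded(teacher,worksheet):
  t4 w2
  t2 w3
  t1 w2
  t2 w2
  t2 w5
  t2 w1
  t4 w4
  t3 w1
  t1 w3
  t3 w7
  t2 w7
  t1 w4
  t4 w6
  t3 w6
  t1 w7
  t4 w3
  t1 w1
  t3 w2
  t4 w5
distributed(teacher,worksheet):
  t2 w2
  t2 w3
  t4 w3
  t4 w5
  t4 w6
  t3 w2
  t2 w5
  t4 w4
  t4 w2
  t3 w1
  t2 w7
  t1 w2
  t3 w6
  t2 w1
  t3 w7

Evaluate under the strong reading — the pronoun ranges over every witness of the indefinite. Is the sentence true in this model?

True

"it" takes "a worksheet" as antecedent — a donkey pronoun bound across the clause boundary.
Strong reading: for every (t,w) with designed(t,w), graded(t,w) ∧ distributed(t,w).
Restrictor pairs: (t1,w2) ✓  (t2,w1) ✓  (t2,w2) ✓  (t2,w3) ✓  (t2,w5) ✓  (t2,w7) ✓  (t3,w1) ✓  (t3,w6) ✓  (t3,w7) ✓  (t4,w2) ✓  (t4,w3) ✓  (t4,w4) ✓  (t4,w5) ✓  (t4,w6) ✓
Every restrictor pair satisfies the scope.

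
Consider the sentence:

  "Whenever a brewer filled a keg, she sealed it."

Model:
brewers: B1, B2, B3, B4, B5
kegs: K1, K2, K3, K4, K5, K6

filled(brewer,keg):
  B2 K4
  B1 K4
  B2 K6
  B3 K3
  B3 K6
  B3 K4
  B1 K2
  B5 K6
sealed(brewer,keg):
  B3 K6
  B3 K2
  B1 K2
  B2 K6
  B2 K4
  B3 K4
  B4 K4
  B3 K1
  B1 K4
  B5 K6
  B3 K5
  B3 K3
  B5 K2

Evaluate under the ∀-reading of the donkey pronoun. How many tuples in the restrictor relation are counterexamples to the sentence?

"it" takes "a keg" as antecedent — a donkey pronoun bound across the clause boundary.
Strong reading: for every (b,k) with filled(b,k), sealed(b,k).
Restrictor pairs: (B1,K2) ✓  (B1,K4) ✓  (B2,K4) ✓  (B2,K6) ✓  (B3,K3) ✓  (B3,K4) ✓  (B3,K6) ✓  (B5,K6) ✓
Counterexamples (restrictor pairs failing the scope): 0.

0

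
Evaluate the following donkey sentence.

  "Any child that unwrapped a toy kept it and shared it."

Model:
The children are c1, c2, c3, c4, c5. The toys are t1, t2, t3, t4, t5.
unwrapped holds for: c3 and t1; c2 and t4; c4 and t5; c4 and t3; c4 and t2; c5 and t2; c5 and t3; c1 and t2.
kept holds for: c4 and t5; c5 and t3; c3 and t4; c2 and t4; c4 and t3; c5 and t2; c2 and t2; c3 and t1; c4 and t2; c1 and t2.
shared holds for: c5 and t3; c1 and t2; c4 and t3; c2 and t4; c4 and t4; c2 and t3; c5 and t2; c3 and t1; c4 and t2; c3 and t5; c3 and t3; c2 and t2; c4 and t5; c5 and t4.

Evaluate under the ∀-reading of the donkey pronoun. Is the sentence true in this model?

True

"it" takes "a toy" as antecedent — a donkey pronoun bound across the clause boundary.
Strong reading: for every (c,t) with unwrapped(c,t), kept(c,t) ∧ shared(c,t).
Restrictor pairs: (c1,t2) ✓  (c2,t4) ✓  (c3,t1) ✓  (c4,t2) ✓  (c4,t3) ✓  (c4,t5) ✓  (c5,t2) ✓  (c5,t3) ✓
Every restrictor pair satisfies the scope.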